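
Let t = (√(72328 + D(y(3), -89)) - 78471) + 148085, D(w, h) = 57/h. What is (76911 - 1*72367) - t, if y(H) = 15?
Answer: -65070 - √572905015/89 ≈ -65339.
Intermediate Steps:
t = 69614 + √572905015/89 (t = (√(72328 + 57/(-89)) - 78471) + 148085 = (√(72328 + 57*(-1/89)) - 78471) + 148085 = (√(72328 - 57/89) - 78471) + 148085 = (√(6437135/89) - 78471) + 148085 = (√572905015/89 - 78471) + 148085 = (-78471 + √572905015/89) + 148085 = 69614 + √572905015/89 ≈ 69883.)
(76911 - 1*72367) - t = (76911 - 1*72367) - (69614 + √572905015/89) = (76911 - 72367) + (-69614 - √572905015/89) = 4544 + (-69614 - √572905015/89) = -65070 - √572905015/89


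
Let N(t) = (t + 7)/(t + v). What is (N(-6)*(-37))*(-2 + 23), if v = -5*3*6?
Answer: 259/32 ≈ 8.0938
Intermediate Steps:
v = -90 (v = -15*6 = -90)
N(t) = (7 + t)/(-90 + t) (N(t) = (t + 7)/(t - 90) = (7 + t)/(-90 + t))
(N(-6)*(-37))*(-2 + 23) = (((7 - 6)/(-90 - 6))*(-37))*(-2 + 23) = ((1/(-96))*(-37))*21 = (-1/96*1*(-37))*21 = -1/96*(-37)*21 = (37/96)*21 = 259/32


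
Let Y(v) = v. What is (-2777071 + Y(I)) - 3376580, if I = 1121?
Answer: -6152530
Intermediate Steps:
(-2777071 + Y(I)) - 3376580 = (-2777071 + 1121) - 3376580 = -2775950 - 3376580 = -6152530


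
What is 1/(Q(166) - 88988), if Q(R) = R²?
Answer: -1/61432 ≈ -1.6278e-5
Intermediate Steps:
1/(Q(166) - 88988) = 1/(166² - 88988) = 1/(27556 - 88988) = 1/(-61432) = -1/61432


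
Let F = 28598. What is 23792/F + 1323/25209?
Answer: 35422649/40051499 ≈ 0.88443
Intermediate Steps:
23792/F + 1323/25209 = 23792/28598 + 1323/25209 = 23792*(1/28598) + 1323*(1/25209) = 11896/14299 + 147/2801 = 35422649/40051499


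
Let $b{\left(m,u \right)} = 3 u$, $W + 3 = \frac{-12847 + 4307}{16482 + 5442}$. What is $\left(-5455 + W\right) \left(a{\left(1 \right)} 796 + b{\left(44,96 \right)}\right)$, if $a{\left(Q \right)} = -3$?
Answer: $\frac{2991743300}{261} \approx 1.1463 \cdot 10^{7}$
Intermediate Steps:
$W = - \frac{2654}{783}$ ($W = -3 + \frac{-12847 + 4307}{16482 + 5442} = -3 - \frac{8540}{21924} = -3 - \frac{305}{783} = - \frac{2654}{783} \approx -3.3895$)
$\left(-5455 + W\right) \left(a{\left(1 \right)} 796 + b{\left(44,96 \right)}\right) = \left(-5455 - \frac{2654}{783}\right) \left(\left(-3\right) 796 + 3 \cdot 96\right) = - \frac{4273919 \left(-2388 + 288\right)}{783} = \left(- \frac{4273919}{783}\right) \left(-2100\right) = \frac{2991743300}{261}$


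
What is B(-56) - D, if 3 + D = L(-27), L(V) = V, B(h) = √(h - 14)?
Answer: 30 + I*√70 ≈ 30.0 + 8.3666*I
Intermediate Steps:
B(h) = √(-14 + h)
D = -30 (D = -3 - 27 = -30)
B(-56) - D = √(-14 - 56) - 1*(-30) = √(-70) + 30 = I*√70 + 30 = 30 + I*√70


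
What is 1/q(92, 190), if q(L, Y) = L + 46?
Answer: 1/138 ≈ 0.0072464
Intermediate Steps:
q(L, Y) = 46 + L
1/q(92, 190) = 1/(46 + 92) = 1/138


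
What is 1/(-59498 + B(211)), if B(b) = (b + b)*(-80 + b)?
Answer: -1/4216 ≈ -0.00023719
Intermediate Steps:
B(b) = 2*b*(-80 + b) (B(b) = (2*b)*(-80 + b) = 2*b*(-80 + b))
1/(-59498 + B(211)) = 1/(-59498 + 2*211*(-80 + 211)) = 1/(-59498 + 2*211*131) = 1/(-59498 + 55282) = 1/(-4216) = -1/4216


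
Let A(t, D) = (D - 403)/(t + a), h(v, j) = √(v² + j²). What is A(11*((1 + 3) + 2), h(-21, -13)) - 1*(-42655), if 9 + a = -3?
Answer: 2302967/54 + √610/54 ≈ 42648.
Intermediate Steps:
a = -12 (a = -9 - 3 = -12)
h(v, j) = √(j² + v²)
A(t, D) = (-403 + D)/(-12 + t) (A(t, D) = (D - 403)/(t - 12) = (-403 + D)/(-12 + t))
A(11*((1 + 3) + 2), h(-21, -13)) - 1*(-42655) = (-403 + √((-13)² + (-21)²))/(-12 + 11*((1 + 3) + 2)) - 1*(-42655) = (-403 + √(169 + 441))/(-12 + 11*(4 + 2)) + 42655 = (-403 + √610)/(-12 + 11*6) + 42655 = (-403 + √610)/(-12 + 66) + 42655 = (-403 + √610)/54 + 42655 = (-403/54 + √610/54) + 42655 = 2302967/54 + √610/54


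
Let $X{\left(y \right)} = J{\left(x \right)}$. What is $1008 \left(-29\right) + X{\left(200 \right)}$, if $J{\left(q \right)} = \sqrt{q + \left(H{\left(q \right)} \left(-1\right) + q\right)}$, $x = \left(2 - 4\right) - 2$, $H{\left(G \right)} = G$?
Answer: $-29232 + 2 i \approx -29232.0 + 2.0 i$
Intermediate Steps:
$x = -4$ ($x = -2 - 2 = -4$)
$J{\left(q \right)} = \sqrt{q}$ ($J{\left(q \right)} = \sqrt{q + \left(q \left(-1\right) + q\right)} = \sqrt{q + \left(- q + q\right)} = \sqrt{q + 0} = \sqrt{q}$)
$X{\left(y \right)} = 2 i$ ($X{\left(y \right)} = \sqrt{-4} = 2 i$)
$1008 \left(-29\right) + X{\left(200 \right)} = 1008 \left(-29\right) + 2 i = -29232 + 2 i$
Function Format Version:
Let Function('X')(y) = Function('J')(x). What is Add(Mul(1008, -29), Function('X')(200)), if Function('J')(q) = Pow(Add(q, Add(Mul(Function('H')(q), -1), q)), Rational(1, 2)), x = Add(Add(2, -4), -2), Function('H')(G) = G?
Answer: Add(-29232, Mul(2, I)) ≈ Add(-29232., Mul(2.0000, I))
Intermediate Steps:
x = -4 (x = Add(-2, -2) = -4)
Function('J')(q) = Pow(q, Rational(1, 2)) (Function('J')(q) = Pow(Add(q, Add(Mul(q, -1), q)), Rational(1, 2)) = Pow(Add(q, Add(Mul(-1, q), q)), Rational(1, 2)) = Pow(Add(q, 0), Rational(1, 2)) = Pow(q, Rational(1, 2)))
Function('X')(y) = Mul(2, I) (Function('X')(y) = Pow(-4, Rational(1, 2)) = Mul(2, I))
Add(Mul(1008, -29), Function('X')(200)) = Add(Mul(1008, -29), Mul(2, I)) = Add(-29232, Mul(2, I))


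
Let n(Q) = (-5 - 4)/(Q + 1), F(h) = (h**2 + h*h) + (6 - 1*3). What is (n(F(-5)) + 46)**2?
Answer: 75625/36 ≈ 2100.7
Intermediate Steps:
F(h) = 3 + 2*h**2 (F(h) = (h**2 + h**2) + (6 - 3) = 2*h**2 + 3 = 3 + 2*h**2)
n(Q) = -9/(1 + Q)
(n(F(-5)) + 46)**2 = (-9/(1 + (3 + 2*(-5)**2)) + 46)**2 = (-9/(1 + (3 + 2*25)) + 46)**2 = (-9/(1 + (3 + 50)) + 46)**2 = (-9/(1 + 53) + 46)**2 = (-9/54 + 46)**2 = (-9*1/54 + 46)**2 = (-1/6 + 46)**2 = (275/6)**2 = 75625/36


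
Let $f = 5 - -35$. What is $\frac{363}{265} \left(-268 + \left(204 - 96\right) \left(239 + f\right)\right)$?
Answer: $\frac{10840632}{265} \approx 40908.0$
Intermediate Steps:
$f = 40$ ($f = 5 + 35 = 40$)
$\frac{363}{265} \left(-268 + \left(204 - 96\right) \left(239 + f\right)\right) = \frac{363}{265} \left(-268 + \left(204 - 96\right) \left(239 + 40\right)\right) = 363 \cdot \frac{1}{265} \left(-268 + 108 \cdot 279\right) = \frac{363 \left(-268 + 30132\right)}{265} = \frac{363}{265} \cdot 29864 = \frac{10840632}{265}$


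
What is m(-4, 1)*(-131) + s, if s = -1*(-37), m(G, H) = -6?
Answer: 823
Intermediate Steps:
s = 37
m(-4, 1)*(-131) + s = -6*(-131) + 37 = 786 + 37 = 823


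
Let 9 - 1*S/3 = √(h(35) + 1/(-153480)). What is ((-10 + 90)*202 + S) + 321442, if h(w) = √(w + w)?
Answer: 337629 - √(-38370 + 5889027600*√70)/25580 ≈ 3.3762e+5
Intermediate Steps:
h(w) = √2*√w (h(w) = √(2*w) = √2*√w)
S = 27 - 3*√(-1/153480 + √70) (S = 27 - 3*√(√2*√35 + 1/(-153480)) = 27 - 3*√(√70 - 1/153480) = 27 - 3*√(-1/153480 + √70) ≈ 18.322)
((-10 + 90)*202 + S) + 321442 = ((-10 + 90)*202 + (27 - √(-38370 + 5889027600*√70)/25580)) + 321442 = (80*202 + (27 - √(-38370 + 5889027600*√70)/25580)) + 321442 = (16160 + (27 - √(-38370 + 5889027600*√70)/25580)) + 321442 = (16187 - √(-38370 + 5889027600*√70)/25580) + 321442 = 337629 - √(-38370 + 5889027600*√70)/25580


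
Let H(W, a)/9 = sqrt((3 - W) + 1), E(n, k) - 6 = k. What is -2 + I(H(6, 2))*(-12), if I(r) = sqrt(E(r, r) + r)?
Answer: -2 - 12*sqrt(6 + 18*I*sqrt(2)) ≈ -50.115 - 38.093*I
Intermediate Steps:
E(n, k) = 6 + k
H(W, a) = 9*sqrt(4 - W) (H(W, a) = 9*sqrt((3 - W) + 1) = 9*sqrt(4 - W))
I(r) = sqrt(6 + 2*r) (I(r) = sqrt((6 + r) + r) = sqrt(6 + 2*r))
-2 + I(H(6, 2))*(-12) = -2 + sqrt(6 + 2*(9*sqrt(4 - 1*6)))*(-12) = -2 + sqrt(6 + 2*(9*sqrt(4 - 6)))*(-12) = -2 + sqrt(6 + 2*(9*sqrt(-2)))*(-12) = -2 + sqrt(6 + 2*(9*(I*sqrt(2))))*(-12) = -2 + sqrt(6 + 2*(9*I*sqrt(2)))*(-12) = -2 + sqrt(6 + 18*I*sqrt(2))*(-12) = -2 - 12*sqrt(6 + 18*I*sqrt(2))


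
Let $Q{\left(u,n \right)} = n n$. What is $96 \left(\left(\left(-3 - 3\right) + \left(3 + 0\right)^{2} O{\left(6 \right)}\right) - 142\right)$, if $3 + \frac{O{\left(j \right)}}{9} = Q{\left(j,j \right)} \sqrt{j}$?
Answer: $-37536 + 279936 \sqrt{6} \approx 6.4816 \cdot 10^{5}$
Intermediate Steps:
$Q{\left(u,n \right)} = n^{2}$
$O{\left(j \right)} = -27 + 9 j^{\frac{5}{2}}$ ($O{\left(j \right)} = -27 + 9 j^{2} \sqrt{j} = -27 + 9 j^{\frac{5}{2}}$)
$96 \left(\left(\left(-3 - 3\right) + \left(3 + 0\right)^{2} O{\left(6 \right)}\right) - 142\right) = 96 \left(\left(\left(-3 - 3\right) + \left(3 + 0\right)^{2} \left(-27 + 9 \cdot 6^{\frac{5}{2}}\right)\right) - 142\right) = 96 \left(\left(\left(-3 - 3\right) + 3^{2} \left(-27 + 9 \cdot 36 \sqrt{6}\right)\right) - 142\right) = 96 \left(\left(-6 + 9 \left(-27 + 324 \sqrt{6}\right)\right) - 142\right) = 96 \left(\left(-6 - \left(243 - 2916 \sqrt{6}\right)\right) - 142\right) = 96 \left(\left(-249 + 2916 \sqrt{6}\right) - 142\right) = 96 \left(-391 + 2916 \sqrt{6}\right) = -37536 + 279936 \sqrt{6}$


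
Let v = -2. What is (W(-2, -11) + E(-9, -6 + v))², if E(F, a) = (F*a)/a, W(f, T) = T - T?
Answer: 81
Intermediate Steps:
W(f, T) = 0
E(F, a) = F
(W(-2, -11) + E(-9, -6 + v))² = (0 - 9)² = (-9)² = 81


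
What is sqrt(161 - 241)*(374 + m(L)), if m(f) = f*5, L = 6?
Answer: 1616*I*sqrt(5) ≈ 3613.5*I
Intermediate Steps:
m(f) = 5*f
sqrt(161 - 241)*(374 + m(L)) = sqrt(161 - 241)*(374 + 5*6) = sqrt(-80)*(374 + 30) = (4*I*sqrt(5))*404 = 1616*I*sqrt(5)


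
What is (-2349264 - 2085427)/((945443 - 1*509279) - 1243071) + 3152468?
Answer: 2543752931167/806907 ≈ 3.1525e+6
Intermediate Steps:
(-2349264 - 2085427)/((945443 - 1*509279) - 1243071) + 3152468 = -4434691/((945443 - 509279) - 1243071) + 3152468 = -4434691/(436164 - 1243071) + 3152468 = -4434691/(-806907) + 3152468 = -4434691*(-1/806907) + 3152468 = 4434691/806907 + 3152468 = 2543752931167/806907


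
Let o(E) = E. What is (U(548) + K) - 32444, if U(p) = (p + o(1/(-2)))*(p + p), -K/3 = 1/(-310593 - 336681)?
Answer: 122467692929/215758 ≈ 5.6762e+5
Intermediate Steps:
K = 1/215758 (K = -3/(-310593 - 336681) = -3/(-647274) = -3*(-1/647274) = 1/215758 ≈ 4.6348e-6)
U(p) = 2*p*(-½ + p) (U(p) = (p + 1/(-2))*(p + p) = (p - ½)*(2*p) = (-½ + p)*(2*p) = 2*p*(-½ + p))
(U(548) + K) - 32444 = (548*(-1 + 2*548) + 1/215758) - 32444 = (548*(-1 + 1096) + 1/215758) - 32444 = (548*1095 + 1/215758) - 32444 = (600060 + 1/215758) - 32444 = 129467745481/215758 - 32444 = 122467692929/215758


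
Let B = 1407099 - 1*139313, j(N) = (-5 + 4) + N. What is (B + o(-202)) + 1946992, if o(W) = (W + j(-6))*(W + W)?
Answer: 3299214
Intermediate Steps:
j(N) = -1 + N
B = 1267786 (B = 1407099 - 139313 = 1267786)
o(W) = 2*W*(-7 + W) (o(W) = (W + (-1 - 6))*(W + W) = (W - 7)*(2*W) = (-7 + W)*(2*W) = 2*W*(-7 + W))
(B + o(-202)) + 1946992 = (1267786 + 2*(-202)*(-7 - 202)) + 1946992 = (1267786 + 2*(-202)*(-209)) + 1946992 = (1267786 + 84436) + 1946992 = 1352222 + 1946992 = 3299214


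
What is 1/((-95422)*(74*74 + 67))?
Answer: -1/528924146 ≈ -1.8906e-9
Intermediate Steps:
1/((-95422)*(74*74 + 67)) = -1/(95422*(5476 + 67)) = -1/95422/5543 = -1/95422*1/5543 = -1/528924146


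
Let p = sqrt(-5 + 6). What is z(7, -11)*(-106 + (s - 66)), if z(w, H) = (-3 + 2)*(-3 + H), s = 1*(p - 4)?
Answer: -2450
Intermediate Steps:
p = 1 (p = sqrt(1) = 1)
s = -3 (s = 1*(1 - 4) = 1*(-3) = -3)
z(w, H) = 3 - H (z(w, H) = -(-3 + H) = 3 - H)
z(7, -11)*(-106 + (s - 66)) = (3 - 1*(-11))*(-106 + (-3 - 66)) = (3 + 11)*(-106 - 69) = 14*(-175) = -2450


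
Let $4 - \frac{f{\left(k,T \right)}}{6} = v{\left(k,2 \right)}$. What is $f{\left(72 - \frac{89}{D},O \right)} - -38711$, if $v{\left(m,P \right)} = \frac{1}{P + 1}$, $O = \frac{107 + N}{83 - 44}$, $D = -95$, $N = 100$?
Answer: $38733$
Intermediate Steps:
$O = \frac{69}{13}$ ($O = \frac{107 + 100}{83 - 44} = \frac{207}{39} = 207 \cdot \frac{1}{39} = \frac{69}{13} \approx 5.3077$)
$v{\left(m,P \right)} = \frac{1}{1 + P}$
$f{\left(k,T \right)} = 22$ ($f{\left(k,T \right)} = 24 - \frac{6}{1 + 2} = 24 - \frac{6}{3} = 24 - 2 = 22$)
$f{\left(72 - \frac{89}{D},O \right)} - -38711 = 22 - -38711 = 22 + 38711 = 38733$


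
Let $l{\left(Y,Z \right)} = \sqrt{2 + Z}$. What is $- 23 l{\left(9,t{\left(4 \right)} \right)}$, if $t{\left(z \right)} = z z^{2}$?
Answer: $- 23 \sqrt{66} \approx -186.85$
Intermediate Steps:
$t{\left(z \right)} = z^{3}$
$- 23 l{\left(9,t{\left(4 \right)} \right)} = - 23 \sqrt{2 + 4^{3}} = - 23 \sqrt{2 + 64} = - 23 \sqrt{66}$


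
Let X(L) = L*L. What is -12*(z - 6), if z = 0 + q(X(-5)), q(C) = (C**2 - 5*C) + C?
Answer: -6228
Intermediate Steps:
X(L) = L**2
q(C) = C**2 - 4*C
z = 525 (z = 0 + (-5)**2*(-4 + (-5)**2) = 0 + 25*(-4 + 25) = 0 + 25*21 = 0 + 525 = 525)
-12*(z - 6) = -12*(525 - 6) = -12*519 = -6228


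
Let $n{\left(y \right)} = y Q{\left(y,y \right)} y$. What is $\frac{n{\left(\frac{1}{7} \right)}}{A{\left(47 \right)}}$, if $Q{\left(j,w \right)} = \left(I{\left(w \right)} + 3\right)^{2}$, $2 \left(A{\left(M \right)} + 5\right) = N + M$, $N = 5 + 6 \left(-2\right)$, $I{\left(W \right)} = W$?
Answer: $\frac{484}{36015} \approx 0.013439$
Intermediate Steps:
$N = -7$ ($N = 5 - 12 = -7$)
$A{\left(M \right)} = - \frac{17}{2} + \frac{M}{2}$ ($A{\left(M \right)} = -5 + \frac{-7 + M}{2} = -5 + \left(- \frac{7}{2} + \frac{M}{2}\right) = - \frac{17}{2} + \frac{M}{2}$)
$Q{\left(j,w \right)} = \left(3 + w\right)^{2}$ ($Q{\left(j,w \right)} = \left(w + 3\right)^{2} = \left(3 + w\right)^{2}$)
$n{\left(y \right)} = y^{2} \left(3 + y\right)^{2}$ ($n{\left(y \right)} = y \left(3 + y\right)^{2} y = y^{2} \left(3 + y\right)^{2}$)
$\frac{n{\left(\frac{1}{7} \right)}}{A{\left(47 \right)}} = \frac{\left(\frac{1}{7}\right)^{2} \left(3 + \frac{1}{7}\right)^{2}}{- \frac{17}{2} + \frac{1}{2} \cdot 47} = \frac{\left(\frac{1}{7}\right)^{2} \left(3 + \frac{1}{7}\right)^{2}}{- \frac{17}{2} + \frac{47}{2}} = \frac{\frac{1}{49} \left(\frac{22}{7}\right)^{2}}{15} = \frac{1}{49} \cdot \frac{484}{49} \cdot \frac{1}{15} = \frac{484}{2401} \cdot \frac{1}{15} = \frac{484}{36015}$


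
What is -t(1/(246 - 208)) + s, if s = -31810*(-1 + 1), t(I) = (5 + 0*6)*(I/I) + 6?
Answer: -11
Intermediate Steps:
t(I) = 11 (t(I) = (5 + 0)*1 + 6 = 5*1 + 6 = 5 + 6 = 11)
s = 0 (s = -31810*0 = 0)
-t(1/(246 - 208)) + s = -1*11 + 0 = -11 + 0 = -11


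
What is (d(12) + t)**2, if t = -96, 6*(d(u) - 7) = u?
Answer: 7569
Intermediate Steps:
d(u) = 7 + u/6
(d(12) + t)**2 = ((7 + (1/6)*12) - 96)**2 = ((7 + 2) - 96)**2 = (9 - 96)**2 = (-87)**2 = 7569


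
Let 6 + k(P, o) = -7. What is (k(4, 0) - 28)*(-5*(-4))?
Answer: -820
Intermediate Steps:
k(P, o) = -13 (k(P, o) = -6 - 7 = -13)
(k(4, 0) - 28)*(-5*(-4)) = (-13 - 28)*(-5*(-4)) = -41*20 = -820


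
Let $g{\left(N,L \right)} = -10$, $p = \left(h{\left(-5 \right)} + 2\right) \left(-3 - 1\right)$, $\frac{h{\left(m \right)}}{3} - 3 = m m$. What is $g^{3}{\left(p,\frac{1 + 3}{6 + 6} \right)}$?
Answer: $-1000$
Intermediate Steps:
$h{\left(m \right)} = 9 + 3 m^{2}$ ($h{\left(m \right)} = 9 + 3 m m = 9 + 3 m^{2}$)
$p = -344$ ($p = \left(\left(9 + 3 \left(-5\right)^{2}\right) + 2\right) \left(-3 - 1\right) = \left(\left(9 + 3 \cdot 25\right) + 2\right) \left(-4\right) = \left(\left(9 + 75\right) + 2\right) \left(-4\right) = \left(84 + 2\right) \left(-4\right) = 86 \left(-4\right) = -344$)
$g^{3}{\left(p,\frac{1 + 3}{6 + 6} \right)} = \left(-10\right)^{3} = -1000$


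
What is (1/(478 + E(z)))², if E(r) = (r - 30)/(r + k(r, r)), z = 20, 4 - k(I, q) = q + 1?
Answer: 9/2027776 ≈ 4.4384e-6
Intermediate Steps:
k(I, q) = 3 - q (k(I, q) = 4 - (q + 1) = 4 - (1 + q) = 4 + (-1 - q) = 3 - q)
E(r) = -10 + r/3 (E(r) = (r - 30)/(r + (3 - r)) = (-30 + r)/3 = (-30 + r)*(⅓) = -10 + r/3)
(1/(478 + E(z)))² = (1/(478 + (-10 + (⅓)*20)))² = (1/(478 + (-10 + 20/3)))² = (1/(478 - 10/3))² = (1/(1424/3))² = (3/1424)² = 9/2027776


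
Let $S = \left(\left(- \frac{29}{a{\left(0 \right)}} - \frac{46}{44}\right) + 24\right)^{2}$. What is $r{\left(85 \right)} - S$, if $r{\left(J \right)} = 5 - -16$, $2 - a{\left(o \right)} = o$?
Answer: $- \frac{6108}{121} \approx -50.479$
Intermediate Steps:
$a{\left(o \right)} = 2 - o$
$r{\left(J \right)} = 21$ ($r{\left(J \right)} = 5 + 16 = 21$)
$S = \frac{8649}{121}$ ($S = \left(\left(- \frac{29}{2 - 0} - \frac{46}{44}\right) + 24\right)^{2} = \left(\left(- \frac{29}{2 + 0} - \frac{23}{22}\right) + 24\right)^{2} = \left(\left(- \frac{29}{2} - \frac{23}{22}\right) + 24\right)^{2} = \left(- \frac{171}{11} + 24\right)^{2} = \left(\frac{93}{11}\right)^{2} = \frac{8649}{121} \approx 71.479$)
$r{\left(85 \right)} - S = 21 - \frac{8649}{121} = - \frac{6108}{121}$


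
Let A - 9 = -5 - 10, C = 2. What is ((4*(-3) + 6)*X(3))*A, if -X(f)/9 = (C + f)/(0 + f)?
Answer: -540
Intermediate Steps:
X(f) = -9*(2 + f)/f (X(f) = -9*(2 + f)/(0 + f) = -9*(2 + f)/f)
A = -6 (A = 9 + (-5 - 10) = 9 - 15 = -6)
((4*(-3) + 6)*X(3))*A = ((4*(-3) + 6)*(-9 - 18/3))*(-6) = ((-12 + 6)*(-9 - 18*⅓))*(-6) = -6*(-9 - 6)*(-6) = -6*(-15)*(-6) = 90*(-6) = -540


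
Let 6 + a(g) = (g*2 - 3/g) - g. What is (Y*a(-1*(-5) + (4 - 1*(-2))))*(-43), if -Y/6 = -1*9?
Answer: -120744/11 ≈ -10977.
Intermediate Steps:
Y = 54 (Y = -(-6)*9 = -6*(-9) = 54)
a(g) = -6 + g - 3/g (a(g) = -6 + ((g*2 - 3/g) - g) = -6 + ((2*g - 3/g) - g) = -6 + ((-3/g + 2*g) - g) = -6 + (g - 3/g) = -6 + g - 3/g)
(Y*a(-1*(-5) + (4 - 1*(-2))))*(-43) = (54*(-6 + (-1*(-5) + (4 - 1*(-2))) - 3/(-1*(-5) + (4 - 1*(-2)))))*(-43) = (54*(-6 + (5 + (4 + 2)) - 3/(5 + (4 + 2))))*(-43) = (54*(-6 + (5 + 6) - 3/(5 + 6)))*(-43) = (54*(-6 + 11 - 3/11))*(-43) = (54*(52/11))*(-43) = (2808/11)*(-43) = -120744/11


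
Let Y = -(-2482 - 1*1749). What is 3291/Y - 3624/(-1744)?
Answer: 2634081/922358 ≈ 2.8558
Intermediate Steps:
Y = 4231 (Y = -(-2482 - 1749) = -1*(-4231) = 4231)
3291/Y - 3624/(-1744) = 3291/4231 - 3624/(-1744) = 3291*(1/4231) - 3624*(-1/1744) = 3291/4231 + 453/218 = 2634081/922358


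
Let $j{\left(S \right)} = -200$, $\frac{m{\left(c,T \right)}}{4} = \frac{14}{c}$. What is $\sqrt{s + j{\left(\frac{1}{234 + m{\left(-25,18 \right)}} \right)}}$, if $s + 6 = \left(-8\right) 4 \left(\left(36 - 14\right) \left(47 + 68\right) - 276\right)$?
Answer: $i \sqrt{72334} \approx 268.95 i$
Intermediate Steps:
$m{\left(c,T \right)} = \frac{56}{c}$ ($m{\left(c,T \right)} = 4 \frac{14}{c} = \frac{56}{c}$)
$s = -72134$ ($s = -6 + \left(-8\right) 4 \left(\left(36 - 14\right) \left(47 + 68\right) - 276\right) = -6 - 32 \left(22 \cdot 115 - 276\right) = -6 - 32 \left(2530 - 276\right) = -6 - 72128 = -72134$)
$\sqrt{s + j{\left(\frac{1}{234 + m{\left(-25,18 \right)}} \right)}} = \sqrt{-72134 - 200} = \sqrt{-72334} = i \sqrt{72334}$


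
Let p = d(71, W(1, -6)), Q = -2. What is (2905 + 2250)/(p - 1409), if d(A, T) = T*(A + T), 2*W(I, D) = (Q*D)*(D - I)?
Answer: -5155/2627 ≈ -1.9623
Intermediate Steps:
W(I, D) = -D*(D - I) (W(I, D) = ((-2*D)*(D - I))/2 = (-2*D*(D - I))/2 = -D*(D - I))
p = -1218 (p = (-6*(1 - 1*(-6)))*(71 - 6*(1 - 1*(-6))) = (-6*(1 + 6))*(71 - 6*(1 + 6)) = (-6*7)*(71 - 6*7) = -42*(71 - 42) = -42*29 = -1218)
(2905 + 2250)/(p - 1409) = (2905 + 2250)/(-1218 - 1409) = 5155/(-2627) = 5155*(-1/2627) = -5155/2627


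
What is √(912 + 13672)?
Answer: 2*√3646 ≈ 120.76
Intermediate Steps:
√(912 + 13672) = √14584 = 2*√3646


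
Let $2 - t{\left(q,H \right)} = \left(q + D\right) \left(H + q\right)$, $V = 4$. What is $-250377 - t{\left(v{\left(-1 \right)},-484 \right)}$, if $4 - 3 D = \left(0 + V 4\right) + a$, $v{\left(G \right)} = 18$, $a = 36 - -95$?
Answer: $- \frac{709663}{3} \approx -2.3655 \cdot 10^{5}$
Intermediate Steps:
$a = 131$ ($a = 36 + 95 = 131$)
$D = - \frac{143}{3}$ ($D = \frac{4}{3} - \frac{\left(0 + 4 \cdot 4\right) + 131}{3} = \frac{4}{3} - \frac{\left(0 + 16\right) + 131}{3} = \frac{4}{3} - \frac{16 + 131}{3} = \frac{4}{3} - 49 = - \frac{143}{3} \approx -47.667$)
$t{\left(q,H \right)} = 2 - \left(- \frac{143}{3} + q\right) \left(H + q\right)$ ($t{\left(q,H \right)} = 2 - \left(q - \frac{143}{3}\right) \left(H + q\right) = 2 - \left(- \frac{143}{3} + q\right) \left(H + q\right)$)
$-250377 - t{\left(v{\left(-1 \right)},-484 \right)} = -250377 - \left(2 - 18^{2} + \frac{143}{3} \left(-484\right) + \frac{143}{3} \cdot 18 - \left(-484\right) 18\right) = -250377 - \left(2 - 324 - \frac{69212}{3} + 858 + 8712\right) = -250377 - - \frac{41468}{3} = -250377 + \frac{41468}{3} = - \frac{709663}{3}$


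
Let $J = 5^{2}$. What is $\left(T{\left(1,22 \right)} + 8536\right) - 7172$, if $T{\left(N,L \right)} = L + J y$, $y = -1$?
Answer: $1361$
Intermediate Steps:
$J = 25$
$T{\left(N,L \right)} = -25 + L$ ($T{\left(N,L \right)} = L + 25 \left(-1\right) = L - 25 = -25 + L$)
$\left(T{\left(1,22 \right)} + 8536\right) - 7172 = \left(\left(-25 + 22\right) + 8536\right) - 7172 = \left(-3 + 8536\right) - 7172 = 8533 - 7172 = 1361$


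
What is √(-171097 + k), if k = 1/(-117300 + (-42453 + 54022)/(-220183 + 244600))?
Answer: 2*I*√350880736208150057402161/2864102531 ≈ 413.64*I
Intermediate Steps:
k = -24417/2864102531 (k = 1/(-117300 + 11569/24417) = 1/(-2864102531/24417) = -24417/2864102531 ≈ -8.5252e-6)
√(-171097 + k) = √(-171097 - 24417/2864102531) = √(-490039350770924/2864102531) = 2*I*√350880736208150057402161/2864102531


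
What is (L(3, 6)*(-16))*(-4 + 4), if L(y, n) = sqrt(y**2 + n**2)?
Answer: 0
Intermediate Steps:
L(y, n) = sqrt(n**2 + y**2)
(L(3, 6)*(-16))*(-4 + 4) = (sqrt(6**2 + 3**2)*(-16))*(-4 + 4) = (sqrt(36 + 9)*(-16))*0 = (sqrt(45)*(-16))*0 = ((3*sqrt(5))*(-16))*0 = -48*sqrt(5)*0 = 0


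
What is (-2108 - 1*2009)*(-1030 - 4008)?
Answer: 20741446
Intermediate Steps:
(-2108 - 1*2009)*(-1030 - 4008) = (-2108 - 2009)*(-5038) = -4117*(-5038) = 20741446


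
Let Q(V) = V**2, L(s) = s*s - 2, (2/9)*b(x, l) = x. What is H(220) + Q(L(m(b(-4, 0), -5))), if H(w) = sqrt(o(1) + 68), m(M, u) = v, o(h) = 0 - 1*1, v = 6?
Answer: 1156 + sqrt(67) ≈ 1164.2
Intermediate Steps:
b(x, l) = 9*x/2
o(h) = -1 (o(h) = 0 - 1 = -1)
m(M, u) = 6
L(s) = -2 + s**2 (L(s) = s**2 - 2 = -2 + s**2)
H(w) = sqrt(67) (H(w) = sqrt(-1 + 68) = sqrt(67))
H(220) + Q(L(m(b(-4, 0), -5))) = sqrt(67) + (-2 + 6**2)**2 = sqrt(67) + (-2 + 36)**2 = sqrt(67) + 34**2 = sqrt(67) + 1156 = 1156 + sqrt(67)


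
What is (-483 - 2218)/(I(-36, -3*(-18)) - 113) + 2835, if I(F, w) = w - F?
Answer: 67906/23 ≈ 2952.4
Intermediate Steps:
(-483 - 2218)/(I(-36, -3*(-18)) - 113) + 2835 = (-483 - 2218)/((-3*(-18) - 1*(-36)) - 113) + 2835 = -2701/((54 + 36) - 113) + 2835 = -2701/(90 - 113) + 2835 = -2701/(-23) + 2835 = -2701*(-1/23) + 2835 = 2701/23 + 2835 = 67906/23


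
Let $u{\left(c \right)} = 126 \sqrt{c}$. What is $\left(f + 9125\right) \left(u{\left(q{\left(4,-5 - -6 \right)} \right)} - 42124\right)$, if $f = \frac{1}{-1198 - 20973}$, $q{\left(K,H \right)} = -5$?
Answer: $- \frac{8522122194376}{22171} + \frac{25491107124 i \sqrt{5}}{22171} \approx -3.8438 \cdot 10^{8} + 2.5709 \cdot 10^{6} i$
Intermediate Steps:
$f = - \frac{1}{22171}$ ($f = \frac{1}{-22171} = - \frac{1}{22171} \approx -4.5104 \cdot 10^{-5}$)
$\left(f + 9125\right) \left(u{\left(q{\left(4,-5 - -6 \right)} \right)} - 42124\right) = \left(- \frac{1}{22171} + 9125\right) \left(126 \sqrt{-5} - 42124\right) = \frac{202310374 \left(126 i \sqrt{5} - 42124\right)}{22171} = \frac{202310374 \left(-42124 + 126 i \sqrt{5}\right)}{22171} = - \frac{8522122194376}{22171} + \frac{25491107124 i \sqrt{5}}{22171}$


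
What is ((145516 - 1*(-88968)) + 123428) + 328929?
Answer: 686841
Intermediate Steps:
((145516 - 1*(-88968)) + 123428) + 328929 = ((145516 + 88968) + 123428) + 328929 = (234484 + 123428) + 328929 = 357912 + 328929 = 686841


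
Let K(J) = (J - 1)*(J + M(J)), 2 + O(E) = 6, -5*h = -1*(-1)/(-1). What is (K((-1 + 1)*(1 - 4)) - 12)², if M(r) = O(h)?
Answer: 256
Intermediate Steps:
h = ⅕ (h = -(-1*(-1))/(5*(-1)) = -(-1)/5 = -⅕*(-1) = ⅕ ≈ 0.20000)
O(E) = 4 (O(E) = -2 + 6 = 4)
M(r) = 4
K(J) = (-1 + J)*(4 + J) (K(J) = (J - 1)*(J + 4) = (-1 + J)*(4 + J))
(K((-1 + 1)*(1 - 4)) - 12)² = ((-4 + ((-1 + 1)*(1 - 4))² + 3*((-1 + 1)*(1 - 4))) - 12)² = ((-4 + (0*(-3))² + 3*(0*(-3))) - 12)² = ((-4 + 0² + 3*0) - 12)² = ((-4 + 0 + 0) - 12)² = (-4 - 12)² = (-16)² = 256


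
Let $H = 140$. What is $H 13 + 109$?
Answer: $1929$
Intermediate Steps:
$H 13 + 109 = 140 \cdot 13 + 109 = 1820 + 109 = 1929$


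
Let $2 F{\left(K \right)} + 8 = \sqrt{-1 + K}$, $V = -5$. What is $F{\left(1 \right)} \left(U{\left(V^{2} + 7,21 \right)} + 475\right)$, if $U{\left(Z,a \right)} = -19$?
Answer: $-1824$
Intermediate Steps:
$F{\left(K \right)} = -4 + \frac{\sqrt{-1 + K}}{2}$
$F{\left(1 \right)} \left(U{\left(V^{2} + 7,21 \right)} + 475\right) = \left(-4 + \frac{\sqrt{-1 + 1}}{2}\right) \left(-19 + 475\right) = \left(-4 + \frac{\sqrt{0}}{2}\right) 456 = \left(-4 + \frac{1}{2} \cdot 0\right) 456 = \left(-4 + 0\right) 456 = \left(-4\right) 456 = -1824$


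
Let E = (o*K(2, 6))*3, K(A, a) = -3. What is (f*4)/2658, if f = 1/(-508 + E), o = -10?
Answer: -1/277761 ≈ -3.6002e-6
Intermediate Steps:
E = 90 (E = -10*(-3)*3 = 30*3 = 90)
f = -1/418 (f = 1/(-508 + 90) = 1/(-418) = -1/418 ≈ -0.0023923)
(f*4)/2658 = -1/418*4/2658 = -2/209*1/2658 = -1/277761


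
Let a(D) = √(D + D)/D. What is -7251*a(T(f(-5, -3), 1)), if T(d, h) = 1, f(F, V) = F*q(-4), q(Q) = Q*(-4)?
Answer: -7251*√2 ≈ -10254.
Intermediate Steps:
q(Q) = -4*Q
f(F, V) = 16*F (f(F, V) = F*(-4*(-4)) = F*16 = 16*F)
a(D) = √2/√D (a(D) = √(2*D)/D = (√2*√D)/D = √2/√D)
-7251*a(T(f(-5, -3), 1)) = -7251*√2/√1 = -7251*√2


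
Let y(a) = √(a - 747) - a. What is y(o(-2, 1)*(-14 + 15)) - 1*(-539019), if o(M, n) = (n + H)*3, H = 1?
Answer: 539013 + I*√741 ≈ 5.3901e+5 + 27.221*I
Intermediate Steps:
o(M, n) = 3 + 3*n (o(M, n) = (n + 1)*3 = (1 + n)*3 = 3 + 3*n)
y(a) = √(-747 + a) - a
y(o(-2, 1)*(-14 + 15)) - 1*(-539019) = (√(-747 + (3 + 3*1)*(-14 + 15)) - (3 + 3*1)*(-14 + 15)) - 1*(-539019) = (√(-747 + (3 + 3)*1) - (3 + 3)) + 539019 = (√(-747 + 6*1) - 6) + 539019 = (√(-747 + 6) - 1*6) + 539019 = (√(-741) - 6) + 539019 = (I*√741 - 6) + 539019 = (-6 + I*√741) + 539019 = 539013 + I*√741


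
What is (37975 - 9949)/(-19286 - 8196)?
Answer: -14013/13741 ≈ -1.0198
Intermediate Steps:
(37975 - 9949)/(-19286 - 8196) = 28026/(-27482) = 28026*(-1/27482) = -14013/13741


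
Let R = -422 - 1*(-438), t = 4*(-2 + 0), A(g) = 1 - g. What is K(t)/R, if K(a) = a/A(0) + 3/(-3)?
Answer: -9/16 ≈ -0.56250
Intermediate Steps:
t = -8 (t = 4*(-2) = -8)
R = 16 (R = -422 + 438 = 16)
K(a) = -1 + a (K(a) = a/(1 - 1*0) + 3/(-3) = a/(1 + 0) + 3*(-⅓) = a/1 - 1 = a*1 - 1 = a - 1 = -1 + a)
K(t)/R = (-1 - 8)/16 = -9*1/16 = -9/16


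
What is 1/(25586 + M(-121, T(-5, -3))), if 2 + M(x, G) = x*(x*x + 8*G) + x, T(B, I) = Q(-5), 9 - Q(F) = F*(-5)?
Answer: -1/1730610 ≈ -5.7783e-7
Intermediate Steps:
Q(F) = 9 + 5*F (Q(F) = 9 - F*(-5) = 9 - (-5)*F = 9 + 5*F)
T(B, I) = -16 (T(B, I) = 9 + 5*(-5) = 9 - 25 = -16)
M(x, G) = -2 + x + x*(x² + 8*G) (M(x, G) = -2 + (x*(x*x + 8*G) + x) = -2 + (x*(x² + 8*G) + x) = -2 + (x + x*(x² + 8*G)) = -2 + x + x*(x² + 8*G))
1/(25586 + M(-121, T(-5, -3))) = 1/(25586 + (-2 - 121 + (-121)³ + 8*(-16)*(-121))) = 1/(25586 + (-2 - 121 - 1771561 + 15488)) = 1/(25586 - 1756196) = 1/(-1730610) = -1/1730610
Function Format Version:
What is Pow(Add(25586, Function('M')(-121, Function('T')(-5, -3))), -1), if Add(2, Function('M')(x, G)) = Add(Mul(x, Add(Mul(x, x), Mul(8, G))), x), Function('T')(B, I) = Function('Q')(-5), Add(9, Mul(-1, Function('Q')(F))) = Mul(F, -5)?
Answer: Rational(-1, 1730610) ≈ -5.7783e-7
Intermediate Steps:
Function('Q')(F) = Add(9, Mul(5, F)) (Function('Q')(F) = Add(9, Mul(-1, Mul(F, -5))) = Add(9, Mul(-1, Mul(-5, F))) = Add(9, Mul(5, F)))
Function('T')(B, I) = -16 (Function('T')(B, I) = Add(9, Mul(5, -5)) = Add(9, -25) = -16)
Function('M')(x, G) = Add(-2, x, Mul(x, Add(Pow(x, 2), Mul(8, G)))) (Function('M')(x, G) = Add(-2, Add(Mul(x, Add(Mul(x, x), Mul(8, G))), x)) = Add(-2, Add(Mul(x, Add(Pow(x, 2), Mul(8, G))), x)) = Add(-2, Add(x, Mul(x, Add(Pow(x, 2), Mul(8, G))))) = Add(-2, x, Mul(x, Add(Pow(x, 2), Mul(8, G)))))
Pow(Add(25586, Function('M')(-121, Function('T')(-5, -3))), -1) = Pow(Add(25586, Add(-2, -121, Pow(-121, 3), Mul(8, -16, -121))), -1) = Pow(Add(25586, Add(-2, -121, -1771561, 15488)), -1) = Pow(Add(25586, -1756196), -1) = Pow(-1730610, -1) = Rational(-1, 1730610)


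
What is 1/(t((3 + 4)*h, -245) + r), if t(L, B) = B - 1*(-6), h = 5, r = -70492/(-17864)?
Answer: -4466/1049751 ≈ -0.0042543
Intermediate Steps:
r = 17623/4466 (r = -70492*(-1/17864) = 17623/4466 ≈ 3.9460)
t(L, B) = 6 + B (t(L, B) = B + 6 = 6 + B)
1/(t((3 + 4)*h, -245) + r) = 1/((6 - 245) + 17623/4466) = 1/(-239 + 17623/4466) = 1/(-1049751/4466) = -4466/1049751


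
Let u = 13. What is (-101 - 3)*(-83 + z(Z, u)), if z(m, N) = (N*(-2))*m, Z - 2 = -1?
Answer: 11336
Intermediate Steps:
Z = 1 (Z = 2 - 1 = 1)
z(m, N) = -2*N*m (z(m, N) = (-2*N)*m = -2*N*m)
(-101 - 3)*(-83 + z(Z, u)) = (-101 - 3)*(-83 - 2*13*1) = -104*(-83 - 26) = -104*(-109) = 11336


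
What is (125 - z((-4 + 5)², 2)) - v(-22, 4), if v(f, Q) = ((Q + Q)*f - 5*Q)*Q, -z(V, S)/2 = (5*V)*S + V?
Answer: 931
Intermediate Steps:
z(V, S) = -2*V - 10*S*V (z(V, S) = -2*((5*V)*S + V) = -2*(5*S*V + V) = -2*(V + 5*S*V) = -2*V - 10*S*V)
v(f, Q) = Q*(-5*Q + 2*Q*f) (v(f, Q) = ((2*Q)*f - 5*Q)*Q = (2*Q*f - 5*Q)*Q = (-5*Q + 2*Q*f)*Q = Q*(-5*Q + 2*Q*f))
(125 - z((-4 + 5)², 2)) - v(-22, 4) = (125 - (-2)*(-4 + 5)²*(1 + 5*2)) - 4²*(-5 + 2*(-22)) = (125 - (-2)*1²*(1 + 10)) - 16*(-5 - 44) = (125 - (-2)*11) - 16*(-49) = (125 - 1*(-22)) - 1*(-784) = (125 + 22) + 784 = 147 + 784 = 931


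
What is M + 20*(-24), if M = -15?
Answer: -495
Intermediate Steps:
M + 20*(-24) = -15 + 20*(-24) = -15 - 480 = -495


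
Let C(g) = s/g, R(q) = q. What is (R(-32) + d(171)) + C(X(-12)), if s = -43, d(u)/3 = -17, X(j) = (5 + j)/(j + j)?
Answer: -1613/7 ≈ -230.43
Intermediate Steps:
X(j) = (5 + j)/(2*j) (X(j) = (5 + j)/((2*j)) = (5 + j)*(1/(2*j)) = (5 + j)/(2*j))
d(u) = -51 (d(u) = 3*(-17) = -51)
C(g) = -43/g
(R(-32) + d(171)) + C(X(-12)) = (-32 - 51) - 43*(-24/(5 - 12)) = -83 - 43/((1/2)*(-1/12)*(-7)) = -83 - 43/7/24 = -83 - 43*24/7 = -83 - 1032/7 = -1613/7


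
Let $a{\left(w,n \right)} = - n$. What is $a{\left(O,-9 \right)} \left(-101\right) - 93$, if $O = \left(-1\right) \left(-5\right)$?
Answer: $-1002$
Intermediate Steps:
$O = 5$
$a{\left(O,-9 \right)} \left(-101\right) - 93 = \left(-1\right) \left(-9\right) \left(-101\right) - 93 = 9 \left(-101\right) - 93 = -909 - 93 = -1002$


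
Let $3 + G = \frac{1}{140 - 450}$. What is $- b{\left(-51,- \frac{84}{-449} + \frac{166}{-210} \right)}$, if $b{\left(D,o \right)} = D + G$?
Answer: $\frac{16741}{310} \approx 54.003$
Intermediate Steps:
$G = - \frac{931}{310}$ ($G = -3 + \frac{1}{140 - 450} = -3 + \frac{1}{-310} = -3 - \frac{1}{310} = - \frac{931}{310} \approx -3.0032$)
$b{\left(D,o \right)} = - \frac{931}{310} + D$ ($b{\left(D,o \right)} = D - \frac{931}{310} = - \frac{931}{310} + D$)
$- b{\left(-51,- \frac{84}{-449} + \frac{166}{-210} \right)} = - (- \frac{931}{310} - 51) = \left(-1\right) \left(- \frac{16741}{310}\right) = \frac{16741}{310}$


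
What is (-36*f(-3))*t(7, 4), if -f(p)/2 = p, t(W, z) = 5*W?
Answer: -7560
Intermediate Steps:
f(p) = -2*p
(-36*f(-3))*t(7, 4) = (-(-72)*(-3))*(5*7) = -36*6*35 = -216*35 = -7560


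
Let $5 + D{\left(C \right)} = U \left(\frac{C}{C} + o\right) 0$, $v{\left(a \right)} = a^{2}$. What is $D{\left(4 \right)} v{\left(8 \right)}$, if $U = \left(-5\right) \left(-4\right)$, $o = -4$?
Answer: $-320$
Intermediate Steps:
$U = 20$
$D{\left(C \right)} = -5$ ($D{\left(C \right)} = -5 + 20 \left(\frac{C}{C} - 4\right) 0 = -5 + 20 \left(1 - 4\right) 0 = -5 + 20 \left(\left(-3\right) 0\right) = -5 + 20 \cdot 0 = -5 + 0 = -5$)
$D{\left(4 \right)} v{\left(8 \right)} = - 5 \cdot 8^{2} = \left(-5\right) 64 = -320$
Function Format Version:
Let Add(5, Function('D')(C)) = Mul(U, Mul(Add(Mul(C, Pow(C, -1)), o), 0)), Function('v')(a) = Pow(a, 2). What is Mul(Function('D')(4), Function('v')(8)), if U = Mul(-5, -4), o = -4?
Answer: -320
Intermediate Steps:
U = 20
Function('D')(C) = -5 (Function('D')(C) = Add(-5, Mul(20, Mul(Add(Mul(C, Pow(C, -1)), -4), 0))) = Add(-5, Mul(20, Mul(Add(1, -4), 0))) = Add(-5, Mul(20, Mul(-3, 0))) = Add(-5, Mul(20, 0)) = Add(-5, 0) = -5)
Mul(Function('D')(4), Function('v')(8)) = Mul(-5, Pow(8, 2)) = Mul(-5, 64) = -320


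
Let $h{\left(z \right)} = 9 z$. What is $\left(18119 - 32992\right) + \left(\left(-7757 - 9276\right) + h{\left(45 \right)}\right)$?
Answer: $-31501$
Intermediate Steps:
$\left(18119 - 32992\right) + \left(\left(-7757 - 9276\right) + h{\left(45 \right)}\right) = \left(18119 - 32992\right) + \left(\left(-7757 - 9276\right) + 9 \cdot 45\right) = -14873 + \left(-17033 + 405\right) = -14873 - 16628 = -31501$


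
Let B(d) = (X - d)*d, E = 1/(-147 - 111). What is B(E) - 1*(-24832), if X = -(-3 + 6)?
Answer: 1652918021/66564 ≈ 24832.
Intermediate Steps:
E = -1/258 (E = 1/(-258) = -1/258 ≈ -0.0038760)
X = -3 ≈ -3.0000
B(d) = d*(-3 - d) (B(d) = (-3 - d)*d = d*(-3 - d))
B(E) - 1*(-24832) = -1*(-1/258)*(3 - 1/258) - 1*(-24832) = -1*(-1/258)*773/258 + 24832 = 773/66564 + 24832 = 1652918021/66564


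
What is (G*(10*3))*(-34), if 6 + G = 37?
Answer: -31620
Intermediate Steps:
G = 31 (G = -6 + 37 = 31)
(G*(10*3))*(-34) = (31*(10*3))*(-34) = (31*30)*(-34) = 930*(-34) = -31620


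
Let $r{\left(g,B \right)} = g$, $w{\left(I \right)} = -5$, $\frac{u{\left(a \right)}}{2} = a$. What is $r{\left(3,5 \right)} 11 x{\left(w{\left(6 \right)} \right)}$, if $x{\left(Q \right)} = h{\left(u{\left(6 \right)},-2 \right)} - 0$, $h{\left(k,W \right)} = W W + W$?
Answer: $66$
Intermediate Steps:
$u{\left(a \right)} = 2 a$
$h{\left(k,W \right)} = W + W^{2}$ ($h{\left(k,W \right)} = W^{2} + W = W + W^{2}$)
$x{\left(Q \right)} = 2$ ($x{\left(Q \right)} = - 2 \left(1 - 2\right) - 0 = \left(-2\right) \left(-1\right) + 0 = 2 + 0 = 2$)
$r{\left(3,5 \right)} 11 x{\left(w{\left(6 \right)} \right)} = 3 \cdot 11 \cdot 2 = 33 \cdot 2 = 66$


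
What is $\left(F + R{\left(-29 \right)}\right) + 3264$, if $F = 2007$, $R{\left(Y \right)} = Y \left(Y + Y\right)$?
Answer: $6953$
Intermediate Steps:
$R{\left(Y \right)} = 2 Y^{2}$ ($R{\left(Y \right)} = Y 2 Y = 2 Y^{2}$)
$\left(F + R{\left(-29 \right)}\right) + 3264 = \left(2007 + 2 \left(-29\right)^{2}\right) + 3264 = \left(2007 + 2 \cdot 841\right) + 3264 = \left(2007 + 1682\right) + 3264 = 3689 + 3264 = 6953$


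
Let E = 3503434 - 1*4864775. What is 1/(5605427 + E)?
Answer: 1/4244086 ≈ 2.3562e-7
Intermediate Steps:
E = -1361341 (E = 3503434 - 4864775 = -1361341)
1/(5605427 + E) = 1/(5605427 - 1361341) = 1/4244086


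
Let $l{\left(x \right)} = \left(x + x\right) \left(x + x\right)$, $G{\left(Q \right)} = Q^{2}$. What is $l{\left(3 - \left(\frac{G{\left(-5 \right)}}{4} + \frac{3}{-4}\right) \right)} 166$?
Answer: $4150$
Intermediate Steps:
$l{\left(x \right)} = 4 x^{2}$ ($l{\left(x \right)} = 2 x 2 x = 4 x^{2}$)
$l{\left(3 - \left(\frac{G{\left(-5 \right)}}{4} + \frac{3}{-4}\right) \right)} 166 = 4 \left(3 - \left(\frac{\left(-5\right)^{2}}{4} + \frac{3}{-4}\right)\right)^{2} \cdot 166 = 4 \left(3 - \left(25 \cdot \frac{1}{4} + 3 \left(- \frac{1}{4}\right)\right)\right)^{2} \cdot 166 = 4 \left(3 - \left(\frac{25}{4} - \frac{3}{4}\right)\right)^{2} \cdot 166 = 4 \left(3 - \frac{11}{2}\right)^{2} \cdot 166 = 4 \left(- \frac{5}{2}\right)^{2} \cdot 166 = 4 \cdot \frac{25}{4} \cdot 166 = 25 \cdot 166 = 4150$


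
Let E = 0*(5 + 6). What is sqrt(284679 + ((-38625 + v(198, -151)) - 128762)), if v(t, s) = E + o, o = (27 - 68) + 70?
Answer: sqrt(117321) ≈ 342.52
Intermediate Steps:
o = 29 (o = -41 + 70 = 29)
E = 0 (E = 0*11 = 0)
v(t, s) = 29 (v(t, s) = 0 + 29 = 29)
sqrt(284679 + ((-38625 + v(198, -151)) - 128762)) = sqrt(284679 + ((-38625 + 29) - 128762)) = sqrt(284679 + (-38596 - 128762)) = sqrt(284679 - 167358) = sqrt(117321)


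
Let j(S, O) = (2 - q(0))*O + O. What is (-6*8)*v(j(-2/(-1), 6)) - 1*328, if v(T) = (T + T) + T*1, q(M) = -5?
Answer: -7240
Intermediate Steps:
j(S, O) = 8*O (j(S, O) = (2 - 1*(-5))*O + O = (2 + 5)*O + O = 7*O + O = 8*O)
v(T) = 3*T (v(T) = 2*T + T = 3*T)
(-6*8)*v(j(-2/(-1), 6)) - 1*328 = (-6*8)*(3*(8*6)) - 1*328 = -144*48 - 328 = -48*144 - 328 = -6912 - 328 = -7240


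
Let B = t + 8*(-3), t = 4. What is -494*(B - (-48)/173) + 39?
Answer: 1692275/173 ≈ 9781.9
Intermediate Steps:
B = -20 (B = 4 + 8*(-3) = 4 - 24 = -20)
-494*(B - (-48)/173) + 39 = -494*(-20 - (-48)/173) + 39 = -494*(-20 - 1*(-48/173)) + 39 = -494*(-20 + 48/173) + 39 = -494*(-3412/173) + 39 = 1685528/173 + 39 = 1692275/173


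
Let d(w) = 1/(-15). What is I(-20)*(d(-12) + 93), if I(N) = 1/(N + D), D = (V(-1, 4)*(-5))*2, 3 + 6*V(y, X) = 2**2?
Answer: -1394/325 ≈ -4.2892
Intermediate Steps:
V(y, X) = 1/6 (V(y, X) = -1/2 + (1/6)*2**2 = -1/2 + (1/6)*4 = -1/2 + 2/3 = 1/6)
d(w) = -1/15
D = -5/3 (D = ((1/6)*(-5))*2 = -5/6*2 = -5/3 ≈ -1.6667)
I(N) = 1/(-5/3 + N) (I(N) = 1/(N - 5/3) = 1/(-5/3 + N))
I(-20)*(d(-12) + 93) = (3/(-5 + 3*(-20)))*(-1/15 + 93) = (3/(-5 - 60))*(1394/15) = (3/(-65))*(1394/15) = (3*(-1/65))*(1394/15) = -3/65*1394/15 = -1394/325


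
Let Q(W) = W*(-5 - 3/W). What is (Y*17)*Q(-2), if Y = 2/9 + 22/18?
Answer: 1547/9 ≈ 171.89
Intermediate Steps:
Y = 13/9 (Y = 2*(⅑) + 22*(1/18) = 2/9 + 11/9 = 13/9 ≈ 1.4444)
(Y*17)*Q(-2) = ((13/9)*17)*(-3 - 5*(-2)) = 221*(-3 + 10)/9 = (221/9)*7 = 1547/9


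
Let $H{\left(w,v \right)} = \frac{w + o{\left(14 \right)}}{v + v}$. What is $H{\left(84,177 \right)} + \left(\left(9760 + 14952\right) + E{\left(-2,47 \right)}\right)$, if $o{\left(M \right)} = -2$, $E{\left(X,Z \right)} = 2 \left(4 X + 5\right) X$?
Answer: $\frac{4376189}{177} \approx 24724.0$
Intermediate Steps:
$E{\left(X,Z \right)} = X \left(10 + 8 X\right)$ ($E{\left(X,Z \right)} = 2 \left(5 + 4 X\right) X = \left(10 + 8 X\right) X = X \left(10 + 8 X\right)$)
$H{\left(w,v \right)} = \frac{-2 + w}{2 v}$ ($H{\left(w,v \right)} = \frac{w - 2}{v + v} = \frac{-2 + w}{2 v}$)
$H{\left(84,177 \right)} + \left(\left(9760 + 14952\right) + E{\left(-2,47 \right)}\right) = \frac{-2 + 84}{2 \cdot 177} + \left(\left(9760 + 14952\right) + 2 \left(-2\right) \left(5 + 4 \left(-2\right)\right)\right) = \frac{1}{2} \cdot \frac{1}{177} \cdot 82 + \left(24712 + 2 \left(-2\right) \left(5 - 8\right)\right) = \frac{41}{177} + \left(24712 + 2 \left(-2\right) \left(-3\right)\right) = \frac{41}{177} + \left(24712 + 12\right) = \frac{41}{177} + 24724 = \frac{4376189}{177}$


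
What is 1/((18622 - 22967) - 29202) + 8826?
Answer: 296085821/33547 ≈ 8826.0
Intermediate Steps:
1/((18622 - 22967) - 29202) + 8826 = 1/(-4345 - 29202) + 8826 = 1/(-33547) + 8826 = -1/33547 + 8826 = 296085821/33547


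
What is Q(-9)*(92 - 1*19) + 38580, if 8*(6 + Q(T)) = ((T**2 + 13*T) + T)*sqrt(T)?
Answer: 38142 - 9855*I/8 ≈ 38142.0 - 1231.9*I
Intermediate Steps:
Q(T) = -6 + sqrt(T)*(T**2 + 14*T)/8 (Q(T) = -6 + (((T**2 + 13*T) + T)*sqrt(T))/8 = -6 + ((T**2 + 14*T)*sqrt(T))/8 = -6 + (sqrt(T)*(T**2 + 14*T))/8 = -6 + sqrt(T)*(T**2 + 14*T)/8)
Q(-9)*(92 - 1*19) + 38580 = (-6 + (-9)**(5/2)/8 + 7*(-9)**(3/2)/4)*(92 - 1*19) + 38580 = (-6 + (243*I)/8 + 7*(-27*I)/4)*(92 - 19) + 38580 = (-6 + 243*I/8 - 189*I/4)*73 + 38580 = (-6 - 135*I/8)*73 + 38580 = (-438 - 9855*I/8) + 38580 = 38142 - 9855*I/8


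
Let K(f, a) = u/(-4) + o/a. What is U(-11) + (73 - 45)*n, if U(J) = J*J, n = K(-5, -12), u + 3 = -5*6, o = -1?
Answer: 1063/3 ≈ 354.33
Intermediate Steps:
u = -33 (u = -3 - 5*6 = -3 - 30 = -33)
K(f, a) = 33/4 - 1/a (K(f, a) = -33/(-4) - 1/a = -33*(-¼) - 1/a = 33/4 - 1/a)
n = 25/3 (n = 33/4 - 1/(-12) = 33/4 - 1*(-1/12) = 33/4 + 1/12 = 25/3 ≈ 8.3333)
U(J) = J²
U(-11) + (73 - 45)*n = (-11)² + (73 - 45)*(25/3) = 121 + 28*(25/3) = 121 + 700/3 = 1063/3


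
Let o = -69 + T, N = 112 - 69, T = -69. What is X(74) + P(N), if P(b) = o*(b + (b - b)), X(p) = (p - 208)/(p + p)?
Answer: -439183/74 ≈ -5934.9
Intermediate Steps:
X(p) = (-208 + p)/(2*p) (X(p) = (-208 + p)/((2*p)) = (-208 + p)*(1/(2*p)) = (-208 + p)/(2*p))
N = 43
o = -138 (o = -69 - 69 = -138)
P(b) = -138*b (P(b) = -138*(b + (b - b)) = -138*(b + 0) = -138*b)
X(74) + P(N) = (½)*(-208 + 74)/74 - 138*43 = (½)*(1/74)*(-134) - 5934 = -67/74 - 5934 = -439183/74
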